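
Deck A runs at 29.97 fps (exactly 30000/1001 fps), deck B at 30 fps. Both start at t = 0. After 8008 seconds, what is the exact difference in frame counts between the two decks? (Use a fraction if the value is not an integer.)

240 frames

A emits 30000/1001 × 8008 = 240000 frames; B emits 30 × 8008 = 240240.
Difference = 240 frames; B is ahead of A.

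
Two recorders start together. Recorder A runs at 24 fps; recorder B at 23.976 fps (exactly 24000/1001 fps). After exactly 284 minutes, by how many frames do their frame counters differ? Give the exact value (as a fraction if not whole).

408960/1001 frames

284 min = 17040 s.
A emits 24 × 17040 = 408960 frames; B emits 24000/1001 × 17040 = 408960000/1001.
Difference = 408960/1001 frames (≈ 408.5514); B is behind A.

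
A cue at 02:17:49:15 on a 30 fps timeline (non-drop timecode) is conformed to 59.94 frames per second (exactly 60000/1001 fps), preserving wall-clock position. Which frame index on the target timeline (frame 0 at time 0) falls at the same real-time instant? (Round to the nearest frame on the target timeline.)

Source frame index: (2×3600 + 17×60 + 49) × 30 + 15 = 248085.
Real time: 248085 / (30) = 16539/2 s.
Target frame: (16539/2) × (60000/1001) = 496170000/1001 ≈ 495674.326 → 495674.

frame 495674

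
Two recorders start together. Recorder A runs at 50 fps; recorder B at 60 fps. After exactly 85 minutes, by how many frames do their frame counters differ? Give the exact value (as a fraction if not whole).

51000 frames

85 min = 5100 s.
A emits 50 × 5100 = 255000 frames; B emits 60 × 5100 = 306000.
Difference = 51000 frames; B is ahead of A.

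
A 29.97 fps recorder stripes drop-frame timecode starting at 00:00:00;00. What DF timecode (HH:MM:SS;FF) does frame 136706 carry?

01:16:01;14

Ten DF minutes hold 17982 frames, so frame 136706 lies in block 7 (frames 125874–143855) with 10832 frames into that block.
The block's first minute is 1800 frames and the rest 1798 each; 10832 frames reaches minute 6, so 7 × 18 + 6 × 2 = 138 labels have been skipped so far.
Adding those back, label number 136706 + 138 = 136844 at 30 labels/s is 4561 s + 14 f = 1 h 16 min 1 s frame 14, i.e. 01:16:01;14.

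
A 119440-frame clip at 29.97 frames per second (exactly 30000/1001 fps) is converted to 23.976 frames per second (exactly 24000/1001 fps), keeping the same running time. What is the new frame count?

Target frames = source frames × (target rate / source rate) = 119440 × (24000/1001)/(30000/1001) = 119440 × 4/5 = 95552.

95552 frames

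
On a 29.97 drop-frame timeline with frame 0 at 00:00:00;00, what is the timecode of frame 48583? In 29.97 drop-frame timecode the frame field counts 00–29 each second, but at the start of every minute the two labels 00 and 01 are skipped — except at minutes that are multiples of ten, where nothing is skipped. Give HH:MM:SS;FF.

Each 10-minute DF block holds 10 × 60 × 30 − 9 × 2 = 17982 frames. 48583 ÷ 17982 → 2 full blocks, remainder 12619.
Within the partial block the first minute is 1800 frames and each further minute 1798, so 7 further minute boundaries passed. Total skipped labels = 18 × 2 + 2 × 7 = 50.
Non-drop label index = 48583 + 50 = 48633; at 30 labels/s that is 00:27:01:03, i.e. DF 00:27:01;03.

00:27:01;03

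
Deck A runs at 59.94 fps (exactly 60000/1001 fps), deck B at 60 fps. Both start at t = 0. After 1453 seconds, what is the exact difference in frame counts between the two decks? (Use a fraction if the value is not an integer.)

87180/1001 frames

A emits 60000/1001 × 1453 = 87180000/1001 frames; B emits 60 × 1453 = 87180.
Difference = 87180/1001 frames (≈ 87.0929); B is ahead of A.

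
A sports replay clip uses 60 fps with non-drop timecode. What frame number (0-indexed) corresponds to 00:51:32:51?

Total seconds to the label: (0 × 3600 + 51 × 60 + 32) = 3092.
Frame index = 3092 × 60 + 51 = 185571.

185571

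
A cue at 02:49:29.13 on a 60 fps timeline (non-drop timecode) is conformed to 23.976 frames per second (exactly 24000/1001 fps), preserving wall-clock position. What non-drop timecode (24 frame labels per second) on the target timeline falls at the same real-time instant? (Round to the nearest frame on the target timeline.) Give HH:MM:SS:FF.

02:49:19:01

Source frame index: (2×3600 + 49×60 + 29) × 60 + 13 = 610153.
Real time: 610153 / (60) = 610153/60 s.
Target frame: (610153/60) × (24000/1001) = 244061200/1001 ≈ 243817.383 → 243817.
At 24 labels/s: frame 243817 → 02:49:19:01.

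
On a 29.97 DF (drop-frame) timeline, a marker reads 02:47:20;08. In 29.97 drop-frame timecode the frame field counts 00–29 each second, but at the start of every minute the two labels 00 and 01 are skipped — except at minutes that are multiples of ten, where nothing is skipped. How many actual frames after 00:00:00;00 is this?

300906

Complete 10-minute blocks: 16, each 17982 frames → 287712.
Remaining 7 whole minutes in the current block: 1800 + 6 × 1798 = 12588 frames.
Within the current minute: 20 × 30 + 8 − 2 = 606 (labels ;00/;01 skipped at this minute). Total = 287712 + 12588 + 606 = 300906.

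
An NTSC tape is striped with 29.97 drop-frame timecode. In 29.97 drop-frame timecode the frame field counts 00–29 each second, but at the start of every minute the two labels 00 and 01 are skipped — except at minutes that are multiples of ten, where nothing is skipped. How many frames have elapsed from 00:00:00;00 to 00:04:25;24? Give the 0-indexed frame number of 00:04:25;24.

As if non-drop at 30 labels/s: (0 × 3600 + 4 × 60 + 25) × 30 + 24 = 7974.
Minute boundaries passed: 4; those not divisible by 10: 4 − 0 = 4; dropped labels = 2 × 4 = 8.
Actual frame index = 7974 − 8 = 7966.

7966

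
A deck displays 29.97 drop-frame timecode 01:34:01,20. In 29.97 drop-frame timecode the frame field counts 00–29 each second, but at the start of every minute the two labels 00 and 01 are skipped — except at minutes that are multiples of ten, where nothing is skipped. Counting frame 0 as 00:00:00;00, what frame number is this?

As if non-drop at 30 labels/s: (1 × 3600 + 34 × 60 + 1) × 30 + 20 = 169250.
Minute boundaries passed: 94; those not divisible by 10: 94 − 9 = 85; dropped labels = 2 × 85 = 170.
Actual frame index = 169250 − 170 = 169080.

169080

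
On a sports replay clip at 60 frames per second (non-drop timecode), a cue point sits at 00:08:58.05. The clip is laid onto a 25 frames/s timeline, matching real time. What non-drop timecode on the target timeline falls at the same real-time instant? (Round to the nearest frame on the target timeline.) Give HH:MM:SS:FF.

Source frame index: (0×3600 + 8×60 + 58) × 60 + 5 = 32285.
Real time: 32285 / (60) = 6457/12 s.
Target frame: (6457/12) × (25) = 161425/12 ≈ 13452.083 → 13452.
At 25 labels/s: frame 13452 → 00:08:58:02.

00:08:58:02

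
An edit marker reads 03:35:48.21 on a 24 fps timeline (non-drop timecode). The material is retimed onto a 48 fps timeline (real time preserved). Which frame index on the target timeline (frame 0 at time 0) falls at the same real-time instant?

frame 621546

Source frame index: (3×3600 + 35×60 + 48) × 24 + 21 = 310773.
Real time: 310773 / (24) = 103591/8 s.
Target frame: (103591/8) × (48) = 621546.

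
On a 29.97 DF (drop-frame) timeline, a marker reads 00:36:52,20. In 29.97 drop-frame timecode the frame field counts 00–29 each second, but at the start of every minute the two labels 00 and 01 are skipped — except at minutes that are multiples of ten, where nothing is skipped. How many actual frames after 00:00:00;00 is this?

66314

Complete 10-minute blocks: 3, each 17982 frames → 53946.
Remaining 6 whole minutes in the current block: 1800 + 5 × 1798 = 10790 frames.
Within the current minute: 52 × 30 + 20 − 2 = 1578 (labels ;00/;01 skipped at this minute). Total = 53946 + 10790 + 1578 = 66314.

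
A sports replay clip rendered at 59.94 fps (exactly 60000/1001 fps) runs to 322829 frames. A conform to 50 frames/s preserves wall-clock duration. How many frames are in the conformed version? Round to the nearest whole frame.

269293 frames

Frames at target rate = 322829 × (50) / (60000/1001) = 323151829/1200 ≈ 269293.191.
Nearest whole frame: 269293.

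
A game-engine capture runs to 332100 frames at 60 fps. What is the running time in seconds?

Running time = 332100 / (60) = 5535 s.

5535 seconds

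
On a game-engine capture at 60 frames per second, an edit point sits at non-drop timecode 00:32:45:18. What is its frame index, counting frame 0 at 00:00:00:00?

Total seconds to the label: (0 × 3600 + 32 × 60 + 45) = 1965.
Frame index = 1965 × 60 + 18 = 117918.

frame 117918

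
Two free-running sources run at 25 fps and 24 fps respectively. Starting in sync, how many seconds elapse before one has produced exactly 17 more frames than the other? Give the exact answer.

The gap grows by |24 − 25| = 1 frame per second.
Time for a 17-frame gap: 17 ÷ (1) = 17 s.

17 seconds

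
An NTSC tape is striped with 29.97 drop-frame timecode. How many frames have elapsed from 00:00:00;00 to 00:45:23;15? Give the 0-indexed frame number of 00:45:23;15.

Complete 10-minute blocks: 4, each 17982 frames → 71928.
Remaining 5 whole minutes in the current block: 1800 + 4 × 1798 = 8992 frames.
Within the current minute: 23 × 30 + 15 − 2 = 703 (labels ;00/;01 skipped at this minute). Total = 71928 + 8992 + 703 = 81623.

81623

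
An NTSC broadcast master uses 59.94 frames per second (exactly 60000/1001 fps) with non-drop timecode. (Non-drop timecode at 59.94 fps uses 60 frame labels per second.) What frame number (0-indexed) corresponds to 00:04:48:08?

17288

Total seconds to the label: (0 × 3600 + 4 × 60 + 48) = 288.
Frame index = 288 × 60 + 8 = 17288.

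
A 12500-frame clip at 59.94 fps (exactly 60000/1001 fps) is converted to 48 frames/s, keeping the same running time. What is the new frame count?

10010 frames

Target frames = source frames × (target rate / source rate) = 12500 × (48)/(60000/1001) = 12500 × 1001/1250 = 10010.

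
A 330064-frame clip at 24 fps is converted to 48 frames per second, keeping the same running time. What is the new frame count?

660128 frames

Target frames = source frames × (target rate / source rate) = 330064 × (48)/(24) = 330064 × 2 = 660128.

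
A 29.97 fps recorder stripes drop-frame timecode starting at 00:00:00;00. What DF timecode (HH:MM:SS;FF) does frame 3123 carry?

Ten DF minutes hold 17982 frames, so frame 3123 lies in block 0 (frames 0–17981) with 3123 frames into that block.
The block's first minute is 1800 frames and the rest 1798 each; 3123 frames reaches minute 1, so 0 × 18 + 1 × 2 = 2 labels have been skipped so far.
Adding those back, label number 3123 + 2 = 3125 at 30 labels/s is 104 s + 5 f = 0 h 1 min 44 s frame 5, i.e. 00:01:44;05.

00:01:44;05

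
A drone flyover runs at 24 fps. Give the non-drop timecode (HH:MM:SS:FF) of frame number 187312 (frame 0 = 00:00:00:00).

02:10:04:16

187312 ÷ 24 = 7804 full seconds, remainder 16 frames.
7804 s = 2 h 10 min 4 s.
Timecode: 02:10:04:16.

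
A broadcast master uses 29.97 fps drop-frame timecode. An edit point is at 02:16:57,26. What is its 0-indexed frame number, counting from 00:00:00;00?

Complete 10-minute blocks: 13, each 17982 frames → 233766.
Remaining 6 whole minutes in the current block: 1800 + 5 × 1798 = 10790 frames.
Within the current minute: 57 × 30 + 26 − 2 = 1734 (labels ;00/;01 skipped at this minute). Total = 233766 + 10790 + 1734 = 246290.

246290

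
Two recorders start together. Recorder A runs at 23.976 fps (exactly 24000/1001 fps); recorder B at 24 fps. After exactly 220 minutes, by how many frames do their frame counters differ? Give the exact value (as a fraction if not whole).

28800/91 frames

220 min = 13200 s.
A emits 24000/1001 × 13200 = 28800000/91 frames; B emits 24 × 13200 = 316800.
Difference = 28800/91 frames (≈ 316.4835); B is ahead of A.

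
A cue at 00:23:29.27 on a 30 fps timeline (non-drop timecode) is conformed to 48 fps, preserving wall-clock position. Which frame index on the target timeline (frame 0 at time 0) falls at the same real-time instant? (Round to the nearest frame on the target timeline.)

frame 67675

Source frame index: (0×3600 + 23×60 + 29) × 30 + 27 = 42297.
Real time: 42297 / (30) = 14099/10 s.
Target frame: (14099/10) × (48) = 338376/5 ≈ 67675.200 → 67675.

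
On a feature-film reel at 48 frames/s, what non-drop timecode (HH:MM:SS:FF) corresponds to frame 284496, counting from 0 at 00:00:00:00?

01:38:47:00

284496 ÷ 48 = 5927 full seconds, remainder 0 frames.
5927 s = 1 h 38 min 47 s.
Timecode: 01:38:47:00.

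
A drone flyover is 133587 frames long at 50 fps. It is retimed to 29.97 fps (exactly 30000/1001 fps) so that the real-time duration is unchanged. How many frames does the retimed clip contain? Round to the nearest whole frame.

Frames at target rate = 133587 × (30000/1001) / (50) = 80152200/1001 ≈ 80072.128.
Nearest whole frame: 80072.

80072 frames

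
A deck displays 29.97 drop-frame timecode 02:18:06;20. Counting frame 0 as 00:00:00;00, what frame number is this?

Complete 10-minute blocks: 13, each 17982 frames → 233766.
Remaining 8 whole minutes in the current block: 1800 + 7 × 1798 = 14386 frames.
Within the current minute: 6 × 30 + 20 − 2 = 198 (labels ;00/;01 skipped at this minute). Total = 233766 + 14386 + 198 = 248350.

248350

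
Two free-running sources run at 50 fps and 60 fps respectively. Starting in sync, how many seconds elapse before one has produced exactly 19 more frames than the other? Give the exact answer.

1.9 seconds

The gap grows by |60 − 50| = 10 frames per second.
Time for a 19-frame gap: 19 ÷ (10) = 1.9 s.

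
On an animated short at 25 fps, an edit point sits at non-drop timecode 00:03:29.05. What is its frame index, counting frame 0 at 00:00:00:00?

frame 5230

Total seconds to the label: (0 × 3600 + 3 × 60 + 29) = 209.
Frame index = 209 × 25 + 5 = 5230.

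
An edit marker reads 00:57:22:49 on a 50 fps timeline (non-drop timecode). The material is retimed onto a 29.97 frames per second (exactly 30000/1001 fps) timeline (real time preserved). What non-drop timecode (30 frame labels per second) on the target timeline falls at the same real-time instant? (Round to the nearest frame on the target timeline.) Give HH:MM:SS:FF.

Source frame index: (0×3600 + 57×60 + 22) × 50 + 49 = 172149.
Real time: 172149 / (50) = 172149/50 s.
Target frame: (172149/50) × (30000/1001) = 103289400/1001 ≈ 103186.214 → 103186.
At 30 labels/s: frame 103186 → 00:57:19:16.

00:57:19:16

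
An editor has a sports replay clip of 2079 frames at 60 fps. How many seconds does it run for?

Running time = 2079 / (60) = 34.65 s.

34.65 seconds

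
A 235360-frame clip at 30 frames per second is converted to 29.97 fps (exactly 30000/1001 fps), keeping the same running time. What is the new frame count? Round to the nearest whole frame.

Frames at target rate = 235360 × (30000/1001) / (30) = 235360000/1001 ≈ 235124.875.
Nearest whole frame: 235125.

235125 frames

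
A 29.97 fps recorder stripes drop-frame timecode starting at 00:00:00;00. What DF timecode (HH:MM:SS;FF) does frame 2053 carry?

Ten DF minutes hold 17982 frames, so frame 2053 lies in block 0 (frames 0–17981) with 2053 frames into that block.
The block's first minute is 1800 frames and the rest 1798 each; 2053 frames reaches minute 1, so 0 × 18 + 1 × 2 = 2 labels have been skipped so far.
Adding those back, label number 2053 + 2 = 2055 at 30 labels/s is 68 s + 15 f = 0 h 1 min 8 s frame 15, i.e. 00:01:08;15.

00:01:08;15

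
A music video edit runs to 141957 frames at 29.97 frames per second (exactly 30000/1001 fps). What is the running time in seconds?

4736.6319 seconds

Running time = 141957 / (30000/1001) = 4736.6319 s.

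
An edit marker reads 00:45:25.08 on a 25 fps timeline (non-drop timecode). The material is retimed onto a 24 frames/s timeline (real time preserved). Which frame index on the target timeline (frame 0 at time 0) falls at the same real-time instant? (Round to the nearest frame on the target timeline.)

Source frame index: (0×3600 + 45×60 + 25) × 25 + 8 = 68133.
Real time: 68133 / (25) = 68133/25 s.
Target frame: (68133/25) × (24) = 1635192/25 ≈ 65407.680 → 65408.

frame 65408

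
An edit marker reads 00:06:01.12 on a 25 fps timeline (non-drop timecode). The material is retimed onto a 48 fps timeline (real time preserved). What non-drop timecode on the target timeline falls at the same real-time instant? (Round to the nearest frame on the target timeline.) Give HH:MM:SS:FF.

Source frame index: (0×3600 + 6×60 + 1) × 25 + 12 = 9037.
Real time: 9037 / (25) = 9037/25 s.
Target frame: (9037/25) × (48) = 433776/25 ≈ 17351.040 → 17351.
At 48 labels/s: frame 17351 → 00:06:01:23.

00:06:01:23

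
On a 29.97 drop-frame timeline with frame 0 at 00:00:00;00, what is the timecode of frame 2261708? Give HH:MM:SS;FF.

20:57:45;22

Ten DF minutes hold 17982 frames, so frame 2261708 lies in block 125 (frames 2247750–2265731) with 13958 frames into that block.
The block's first minute is 1800 frames and the rest 1798 each; 13958 frames reaches minute 7, so 125 × 18 + 7 × 2 = 2264 labels have been skipped so far.
Adding those back, label number 2261708 + 2264 = 2263972 at 30 labels/s is 75465 s + 22 f = 20 h 57 min 45 s frame 22, i.e. 20:57:45;22.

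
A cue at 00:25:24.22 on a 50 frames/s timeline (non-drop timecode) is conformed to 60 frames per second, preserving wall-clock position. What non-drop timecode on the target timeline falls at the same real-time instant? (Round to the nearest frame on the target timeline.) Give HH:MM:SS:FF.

Source frame index: (0×3600 + 25×60 + 24) × 50 + 22 = 76222.
Real time: 76222 / (50) = 38111/25 s.
Target frame: (38111/25) × (60) = 457332/5 ≈ 91466.400 → 91466.
At 60 labels/s: frame 91466 → 00:25:24:26.

00:25:24:26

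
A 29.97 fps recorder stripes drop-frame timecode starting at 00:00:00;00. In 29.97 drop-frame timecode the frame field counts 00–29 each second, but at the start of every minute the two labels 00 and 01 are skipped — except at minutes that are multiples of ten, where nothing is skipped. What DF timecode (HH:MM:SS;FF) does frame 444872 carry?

Ten DF minutes hold 17982 frames, so frame 444872 lies in block 24 (frames 431568–449549) with 13304 frames into that block.
The block's first minute is 1800 frames and the rest 1798 each; 13304 frames reaches minute 7, so 24 × 18 + 7 × 2 = 446 labels have been skipped so far.
Adding those back, label number 444872 + 446 = 445318 at 30 labels/s is 14843 s + 28 f = 4 h 7 min 23 s frame 28, i.e. 04:07:23;28.

04:07:23;28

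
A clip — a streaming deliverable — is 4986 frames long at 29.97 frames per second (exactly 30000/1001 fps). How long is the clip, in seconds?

Running time = 4986 / (30000/1001) = 166.3662 s.

166.3662 seconds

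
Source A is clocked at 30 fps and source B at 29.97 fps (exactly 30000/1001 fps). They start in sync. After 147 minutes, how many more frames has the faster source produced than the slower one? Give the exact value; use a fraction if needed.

37800/143 frames

147 min = 8820 s.
A emits 30 × 8820 = 264600 frames; B emits 30000/1001 × 8820 = 37800000/143.
Difference = 37800/143 frames (≈ 264.3357); B is behind A.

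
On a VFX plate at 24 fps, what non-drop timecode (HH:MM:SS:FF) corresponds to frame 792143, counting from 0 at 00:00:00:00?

792143 ÷ 24 = 33005 full seconds, remainder 23 frames.
33005 s = 9 h 10 min 5 s.
Timecode: 09:10:05:23.

09:10:05:23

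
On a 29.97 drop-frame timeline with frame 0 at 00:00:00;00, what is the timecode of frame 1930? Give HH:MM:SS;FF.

Ten DF minutes hold 17982 frames, so frame 1930 lies in block 0 (frames 0–17981) with 1930 frames into that block.
The block's first minute is 1800 frames and the rest 1798 each; 1930 frames reaches minute 1, so 0 × 18 + 1 × 2 = 2 labels have been skipped so far.
Adding those back, label number 1930 + 2 = 1932 at 30 labels/s is 64 s + 12 f = 0 h 1 min 4 s frame 12, i.e. 00:01:04;12.

00:01:04;12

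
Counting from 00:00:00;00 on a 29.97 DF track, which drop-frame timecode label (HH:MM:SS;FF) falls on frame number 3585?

Each 10-minute DF block holds 10 × 60 × 30 − 9 × 2 = 17982 frames. 3585 ÷ 17982 → 0 full blocks, remainder 3585.
Within the partial block the first minute is 1800 frames and each further minute 1798, so 1 further minute boundary passed. Total skipped labels = 18 × 0 + 2 × 1 = 2.
Non-drop label index = 3585 + 2 = 3587; at 30 labels/s that is 00:01:59:17, i.e. DF 00:01:59;17.

00:01:59;17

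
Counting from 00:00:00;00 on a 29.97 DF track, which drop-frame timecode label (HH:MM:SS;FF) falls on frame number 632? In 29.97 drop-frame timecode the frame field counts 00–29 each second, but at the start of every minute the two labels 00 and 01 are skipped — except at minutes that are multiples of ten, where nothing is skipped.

Each 10-minute DF block holds 10 × 60 × 30 − 9 × 2 = 17982 frames. 632 ÷ 17982 → 0 full blocks, remainder 632.
Within the partial block the first minute is 1800 frames and each further minute 1798, so 0 further minute boundaries passed. Total skipped labels = 18 × 0 + 2 × 0 = 0.
Non-drop label index = 632 + 0 = 632; at 30 labels/s that is 00:00:21:02, i.e. DF 00:00:21;02.

00:00:21;02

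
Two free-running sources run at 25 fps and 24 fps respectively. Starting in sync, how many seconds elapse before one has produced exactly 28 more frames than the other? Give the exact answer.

28 seconds

The gap grows by |24 − 25| = 1 frame per second.
Time for a 28-frame gap: 28 ÷ (1) = 28 s.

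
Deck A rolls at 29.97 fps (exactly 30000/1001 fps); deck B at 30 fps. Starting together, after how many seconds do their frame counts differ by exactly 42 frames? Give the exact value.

The gap grows by |30 − 30000/1001| = 30/1001 frames per second.
Time for a 42-frame gap: 42 ÷ (30/1001) = 1401.4 s.

1401.4 seconds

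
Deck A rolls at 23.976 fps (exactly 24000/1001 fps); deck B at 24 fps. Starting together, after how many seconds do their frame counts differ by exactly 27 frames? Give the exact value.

The gap grows by |24 − 24000/1001| = 24/1001 frames per second.
Time for a 27-frame gap: 27 ÷ (24/1001) = 1126.125 s.

1126.125 seconds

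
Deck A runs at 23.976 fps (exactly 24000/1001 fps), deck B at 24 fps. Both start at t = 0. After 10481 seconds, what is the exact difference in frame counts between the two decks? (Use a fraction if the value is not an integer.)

251544/1001 frames

A emits 24000/1001 × 10481 = 251544000/1001 frames; B emits 24 × 10481 = 251544.
Difference = 251544/1001 frames (≈ 251.2927); B is ahead of A.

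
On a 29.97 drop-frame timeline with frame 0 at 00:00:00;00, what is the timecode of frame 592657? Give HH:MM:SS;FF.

Ten DF minutes hold 17982 frames, so frame 592657 lies in block 32 (frames 575424–593405) with 17233 frames into that block.
The block's first minute is 1800 frames and the rest 1798 each; 17233 frames reaches minute 9, so 32 × 18 + 9 × 2 = 594 labels have been skipped so far.
Adding those back, label number 592657 + 594 = 593251 at 30 labels/s is 19775 s + 1 f = 5 h 29 min 35 s frame 1, i.e. 05:29:35;01.

05:29:35;01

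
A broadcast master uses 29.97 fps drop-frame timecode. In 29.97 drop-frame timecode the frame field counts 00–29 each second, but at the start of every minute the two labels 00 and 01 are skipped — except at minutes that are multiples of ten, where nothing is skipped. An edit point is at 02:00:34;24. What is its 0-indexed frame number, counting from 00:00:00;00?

216828

Complete 10-minute blocks: 12, each 17982 frames → 215784.
Remaining 0 whole minutes in the current block: 0 frames.
Within the current minute: 34 × 30 + 24 = 1044. Total = 215784 + 0 + 1044 = 216828.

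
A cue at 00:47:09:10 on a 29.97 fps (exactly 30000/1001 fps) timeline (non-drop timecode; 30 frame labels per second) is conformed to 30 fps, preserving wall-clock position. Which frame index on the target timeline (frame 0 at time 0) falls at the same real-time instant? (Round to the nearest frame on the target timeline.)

frame 84965

Source frame index: (0×3600 + 47×60 + 9) × 30 + 10 = 84880.
Real time: 84880 / (30000/1001) = 1062061/375 s.
Target frame: (1062061/375) × (30) = 2124122/25 ≈ 84964.880 → 84965.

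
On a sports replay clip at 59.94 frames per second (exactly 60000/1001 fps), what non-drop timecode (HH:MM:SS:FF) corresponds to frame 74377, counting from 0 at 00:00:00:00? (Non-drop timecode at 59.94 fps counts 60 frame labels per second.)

00:20:39:37

74377 ÷ 60 = 1239 full seconds, remainder 37 frames.
1239 s = 0 h 20 min 39 s.
Timecode: 00:20:39:37.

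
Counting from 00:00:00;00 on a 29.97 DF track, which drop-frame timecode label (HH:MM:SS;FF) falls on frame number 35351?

Each 10-minute DF block holds 10 × 60 × 30 − 9 × 2 = 17982 frames. 35351 ÷ 17982 → 1 full block, remainder 17369.
Within the partial block the first minute is 1800 frames and each further minute 1798, so 9 further minute boundaries passed. Total skipped labels = 18 × 1 + 2 × 9 = 36.
Non-drop label index = 35351 + 36 = 35387; at 30 labels/s that is 00:19:39:17, i.e. DF 00:19:39;17.

00:19:39;17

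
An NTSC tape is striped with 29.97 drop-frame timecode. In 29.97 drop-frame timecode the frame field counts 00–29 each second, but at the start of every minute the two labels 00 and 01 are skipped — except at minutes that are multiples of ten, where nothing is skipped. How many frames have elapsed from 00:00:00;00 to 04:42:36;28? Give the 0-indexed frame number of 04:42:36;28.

508200

As if non-drop at 30 labels/s: (4 × 3600 + 42 × 60 + 36) × 30 + 28 = 508708.
Minute boundaries passed: 282; those not divisible by 10: 282 − 28 = 254; dropped labels = 2 × 254 = 508.
Actual frame index = 508708 − 508 = 508200.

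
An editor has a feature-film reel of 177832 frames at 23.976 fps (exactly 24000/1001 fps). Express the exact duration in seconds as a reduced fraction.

Running time = 177832 ÷ (24000/1001) = 177832 × 1001/24000 = 22251229/3000 s.

22251229/3000 seconds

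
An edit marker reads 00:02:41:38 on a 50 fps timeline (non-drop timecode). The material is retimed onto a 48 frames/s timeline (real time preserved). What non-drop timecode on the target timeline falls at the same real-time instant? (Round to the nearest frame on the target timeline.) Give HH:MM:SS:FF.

Source frame index: (0×3600 + 2×60 + 41) × 50 + 38 = 8088.
Real time: 8088 / (50) = 4044/25 s.
Target frame: (4044/25) × (48) = 194112/25 ≈ 7764.480 → 7764.
At 48 labels/s: frame 7764 → 00:02:41:36.

00:02:41:36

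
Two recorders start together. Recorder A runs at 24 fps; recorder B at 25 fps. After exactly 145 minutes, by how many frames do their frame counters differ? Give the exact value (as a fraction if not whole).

8700 frames

145 min = 8700 s.
A emits 24 × 8700 = 208800 frames; B emits 25 × 8700 = 217500.
Difference = 8700 frames; B is ahead of A.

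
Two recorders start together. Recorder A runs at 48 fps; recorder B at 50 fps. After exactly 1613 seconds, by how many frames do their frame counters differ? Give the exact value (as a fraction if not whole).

A emits 48 × 1613 = 77424 frames; B emits 50 × 1613 = 80650.
Difference = 3226 frames; B is ahead of A.

3226 frames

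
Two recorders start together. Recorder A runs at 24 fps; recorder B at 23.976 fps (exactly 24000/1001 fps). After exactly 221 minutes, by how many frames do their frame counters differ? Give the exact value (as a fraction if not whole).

24480/77 frames

221 min = 13260 s.
A emits 24 × 13260 = 318240 frames; B emits 24000/1001 × 13260 = 24480000/77.
Difference = 24480/77 frames (≈ 317.9221); B is behind A.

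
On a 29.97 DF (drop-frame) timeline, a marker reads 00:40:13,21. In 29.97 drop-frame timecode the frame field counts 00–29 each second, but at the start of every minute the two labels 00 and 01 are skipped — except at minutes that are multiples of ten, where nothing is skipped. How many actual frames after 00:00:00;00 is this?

72339

Complete 10-minute blocks: 4, each 17982 frames → 71928.
Remaining 0 whole minutes in the current block: 0 frames.
Within the current minute: 13 × 30 + 21 = 411. Total = 71928 + 0 + 411 = 72339.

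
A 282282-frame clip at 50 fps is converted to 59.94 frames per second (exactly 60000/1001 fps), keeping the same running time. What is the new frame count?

Target frames = source frames × (target rate / source rate) = 282282 × (60000/1001)/(50) = 282282 × 1200/1001 = 338400.

338400 frames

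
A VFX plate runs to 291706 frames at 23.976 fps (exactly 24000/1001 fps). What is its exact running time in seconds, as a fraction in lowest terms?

145998853/12000 seconds

Running time = 291706 ÷ (24000/1001) = 291706 × 1001/24000 = 145998853/12000 s.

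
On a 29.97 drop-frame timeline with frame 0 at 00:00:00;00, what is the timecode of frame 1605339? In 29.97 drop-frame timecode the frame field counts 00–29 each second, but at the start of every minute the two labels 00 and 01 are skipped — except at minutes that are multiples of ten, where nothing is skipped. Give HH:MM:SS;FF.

Each 10-minute DF block holds 10 × 60 × 30 − 9 × 2 = 17982 frames. 1605339 ÷ 17982 → 89 full blocks, remainder 4941.
Within the partial block the first minute is 1800 frames and each further minute 1798, so 2 further minute boundaries passed. Total skipped labels = 18 × 89 + 2 × 2 = 1606.
Non-drop label index = 1605339 + 1606 = 1606945; at 30 labels/s that is 14:52:44:25, i.e. DF 14:52:44;25.

14:52:44;25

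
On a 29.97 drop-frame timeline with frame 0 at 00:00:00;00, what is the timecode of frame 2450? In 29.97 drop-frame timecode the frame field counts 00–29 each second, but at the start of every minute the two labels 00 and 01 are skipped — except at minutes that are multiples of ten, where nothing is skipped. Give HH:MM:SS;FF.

Ten DF minutes hold 17982 frames, so frame 2450 lies in block 0 (frames 0–17981) with 2450 frames into that block.
The block's first minute is 1800 frames and the rest 1798 each; 2450 frames reaches minute 1, so 0 × 18 + 1 × 2 = 2 labels have been skipped so far.
Adding those back, label number 2450 + 2 = 2452 at 30 labels/s is 81 s + 22 f = 0 h 1 min 21 s frame 22, i.e. 00:01:21;22.

00:01:21;22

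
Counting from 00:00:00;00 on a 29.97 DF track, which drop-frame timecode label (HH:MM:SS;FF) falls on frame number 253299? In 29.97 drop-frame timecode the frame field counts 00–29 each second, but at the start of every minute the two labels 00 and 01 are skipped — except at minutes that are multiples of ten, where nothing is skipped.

02:20:51;21

Each 10-minute DF block holds 10 × 60 × 30 − 9 × 2 = 17982 frames. 253299 ÷ 17982 → 14 full blocks, remainder 1551.
Within the partial block the first minute is 1800 frames and each further minute 1798, so 0 further minute boundaries passed. Total skipped labels = 18 × 14 + 2 × 0 = 252.
Non-drop label index = 253299 + 252 = 253551; at 30 labels/s that is 02:20:51:21, i.e. DF 02:20:51;21.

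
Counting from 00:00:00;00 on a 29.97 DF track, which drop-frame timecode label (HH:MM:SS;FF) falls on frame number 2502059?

23:11:25;13

Ten DF minutes hold 17982 frames, so frame 2502059 lies in block 139 (frames 2499498–2517479) with 2561 frames into that block.
The block's first minute is 1800 frames and the rest 1798 each; 2561 frames reaches minute 1, so 139 × 18 + 1 × 2 = 2504 labels have been skipped so far.
Adding those back, label number 2502059 + 2504 = 2504563 at 30 labels/s is 83485 s + 13 f = 23 h 11 min 25 s frame 13, i.e. 23:11:25;13.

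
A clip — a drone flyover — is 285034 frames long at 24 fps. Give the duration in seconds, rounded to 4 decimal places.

11876.4167 seconds

Running time = 285034 × 1/24 = 142517/12 s ≈ 11876.4167 s.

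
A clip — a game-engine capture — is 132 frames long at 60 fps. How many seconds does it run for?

Running time = 132 / (60) = 2.2 s.

2.2 seconds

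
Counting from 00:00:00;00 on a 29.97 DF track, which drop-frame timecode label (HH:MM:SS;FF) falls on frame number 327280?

Ten DF minutes hold 17982 frames, so frame 327280 lies in block 18 (frames 323676–341657) with 3604 frames into that block.
The block's first minute is 1800 frames and the rest 1798 each; 3604 frames reaches minute 2, so 18 × 18 + 2 × 2 = 328 labels have been skipped so far.
Adding those back, label number 327280 + 328 = 327608 at 30 labels/s is 10920 s + 8 f = 3 h 2 min 0 s frame 8, i.e. 03:02:00;08.

03:02:00;08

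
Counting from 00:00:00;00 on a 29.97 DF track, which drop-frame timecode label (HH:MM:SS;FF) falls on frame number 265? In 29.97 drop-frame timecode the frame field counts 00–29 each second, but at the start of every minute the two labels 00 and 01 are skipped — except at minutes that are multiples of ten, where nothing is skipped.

Ten DF minutes hold 17982 frames, so frame 265 lies in block 0 (frames 0–17981) with 265 frames into that block.
The block's first minute is 1800 frames and the rest 1798 each; 265 frames reaches minute 0, so 0 × 18 + 0 × 2 = 0 labels have been skipped so far.
Adding those back, label number 265 + 0 = 265 at 30 labels/s is 8 s + 25 f = 0 h 0 min 8 s frame 25, i.e. 00:00:08;25.

00:00:08;25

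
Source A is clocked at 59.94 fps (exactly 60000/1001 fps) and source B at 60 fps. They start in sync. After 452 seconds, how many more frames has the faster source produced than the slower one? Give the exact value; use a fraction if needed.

A emits 60000/1001 × 452 = 27120000/1001 frames; B emits 60 × 452 = 27120.
Difference = 27120/1001 frames (≈ 27.0929); B is ahead of A.

27120/1001 frames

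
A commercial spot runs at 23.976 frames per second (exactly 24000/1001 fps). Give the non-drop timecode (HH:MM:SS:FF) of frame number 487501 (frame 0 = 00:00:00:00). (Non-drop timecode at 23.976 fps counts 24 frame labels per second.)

05:38:32:13

487501 ÷ 24 = 20312 full seconds, remainder 13 frames.
20312 s = 5 h 38 min 32 s.
Timecode: 05:38:32:13.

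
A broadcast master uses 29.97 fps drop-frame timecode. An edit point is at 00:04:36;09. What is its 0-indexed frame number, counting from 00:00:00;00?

As if non-drop at 30 labels/s: (0 × 3600 + 4 × 60 + 36) × 30 + 9 = 8289.
Minute boundaries passed: 4; those not divisible by 10: 4 − 0 = 4; dropped labels = 2 × 4 = 8.
Actual frame index = 8289 − 8 = 8281.

8281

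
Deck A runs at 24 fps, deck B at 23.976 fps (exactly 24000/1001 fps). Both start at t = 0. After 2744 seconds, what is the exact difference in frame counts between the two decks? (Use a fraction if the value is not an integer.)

A emits 24 × 2744 = 65856 frames; B emits 24000/1001 × 2744 = 9408000/143.
Difference = 9408/143 frames (≈ 65.7902); B is behind A.

9408/143 frames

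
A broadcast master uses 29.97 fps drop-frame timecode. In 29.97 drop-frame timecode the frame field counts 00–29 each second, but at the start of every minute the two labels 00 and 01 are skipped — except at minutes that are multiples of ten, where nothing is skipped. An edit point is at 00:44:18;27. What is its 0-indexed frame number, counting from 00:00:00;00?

79687

Complete 10-minute blocks: 4, each 17982 frames → 71928.
Remaining 4 whole minutes in the current block: 1800 + 3 × 1798 = 7194 frames.
Within the current minute: 18 × 30 + 27 − 2 = 565 (labels ;00/;01 skipped at this minute). Total = 71928 + 7194 + 565 = 79687.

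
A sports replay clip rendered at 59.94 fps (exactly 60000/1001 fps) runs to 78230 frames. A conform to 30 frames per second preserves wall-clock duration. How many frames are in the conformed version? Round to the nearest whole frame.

Frames at target rate = 78230 × (30) / (60000/1001) = 7830823/200 ≈ 39154.115.
Nearest whole frame: 39154.

39154 frames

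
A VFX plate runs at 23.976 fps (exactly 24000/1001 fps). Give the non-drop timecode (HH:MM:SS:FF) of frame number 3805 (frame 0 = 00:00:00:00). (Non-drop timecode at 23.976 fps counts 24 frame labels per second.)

3805 ÷ 24 = 158 full seconds, remainder 13 frames.
158 s = 0 h 2 min 38 s.
Timecode: 00:02:38:13.

00:02:38:13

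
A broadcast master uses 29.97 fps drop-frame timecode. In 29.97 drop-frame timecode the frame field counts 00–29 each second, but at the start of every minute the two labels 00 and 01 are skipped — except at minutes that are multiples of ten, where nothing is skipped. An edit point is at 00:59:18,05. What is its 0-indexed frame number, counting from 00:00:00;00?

As if non-drop at 30 labels/s: (0 × 3600 + 59 × 60 + 18) × 30 + 5 = 106745.
Minute boundaries passed: 59; those not divisible by 10: 59 − 5 = 54; dropped labels = 2 × 54 = 108.
Actual frame index = 106745 − 108 = 106637.

106637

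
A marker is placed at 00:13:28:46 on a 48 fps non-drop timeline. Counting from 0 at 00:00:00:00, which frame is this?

38830

Total seconds to the label: (0 × 3600 + 13 × 60 + 28) = 808.
Frame index = 808 × 48 + 46 = 38830.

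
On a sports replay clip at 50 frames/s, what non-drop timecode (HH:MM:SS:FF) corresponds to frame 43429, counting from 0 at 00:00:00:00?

43429 ÷ 50 = 868 full seconds, remainder 29 frames.
868 s = 0 h 14 min 28 s.
Timecode: 00:14:28:29.

00:14:28:29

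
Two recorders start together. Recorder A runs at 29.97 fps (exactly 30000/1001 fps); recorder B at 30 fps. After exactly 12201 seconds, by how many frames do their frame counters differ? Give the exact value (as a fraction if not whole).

52290/143 frames

A emits 30000/1001 × 12201 = 52290000/143 frames; B emits 30 × 12201 = 366030.
Difference = 52290/143 frames (≈ 365.6643); B is ahead of A.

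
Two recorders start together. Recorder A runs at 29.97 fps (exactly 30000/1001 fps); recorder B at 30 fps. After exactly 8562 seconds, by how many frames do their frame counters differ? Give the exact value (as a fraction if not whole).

A emits 30000/1001 × 8562 = 256860000/1001 frames; B emits 30 × 8562 = 256860.
Difference = 256860/1001 frames (≈ 256.6034); B is ahead of A.

256860/1001 frames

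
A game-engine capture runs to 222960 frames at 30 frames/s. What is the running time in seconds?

Running time = 222960 / (30) = 7432 s.

7432 seconds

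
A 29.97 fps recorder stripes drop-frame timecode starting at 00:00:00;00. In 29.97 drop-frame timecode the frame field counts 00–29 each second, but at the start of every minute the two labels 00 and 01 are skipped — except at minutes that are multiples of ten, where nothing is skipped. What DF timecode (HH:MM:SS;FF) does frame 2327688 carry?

Each 10-minute DF block holds 10 × 60 × 30 − 9 × 2 = 17982 frames. 2327688 ÷ 17982 → 129 full blocks, remainder 8010.
Within the partial block the first minute is 1800 frames and each further minute 1798, so 4 further minute boundaries passed. Total skipped labels = 18 × 129 + 2 × 4 = 2330.
Non-drop label index = 2327688 + 2330 = 2330018; at 30 labels/s that is 21:34:27:08, i.e. DF 21:34:27;08.

21:34:27;08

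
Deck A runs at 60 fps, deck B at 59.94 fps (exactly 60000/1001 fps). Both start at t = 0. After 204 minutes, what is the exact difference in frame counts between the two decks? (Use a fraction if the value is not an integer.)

734400/1001 frames

204 min = 12240 s.
A emits 60 × 12240 = 734400 frames; B emits 60000/1001 × 12240 = 734400000/1001.
Difference = 734400/1001 frames (≈ 733.6663); B is behind A.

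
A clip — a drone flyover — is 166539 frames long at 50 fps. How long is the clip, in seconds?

3330.78 seconds

Running time = 166539 / (50) = 3330.78 s.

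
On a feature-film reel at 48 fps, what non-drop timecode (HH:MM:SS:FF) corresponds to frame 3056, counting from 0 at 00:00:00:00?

00:01:03:32

3056 ÷ 48 = 63 full seconds, remainder 32 frames.
63 s = 0 h 1 min 3 s.
Timecode: 00:01:03:32.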